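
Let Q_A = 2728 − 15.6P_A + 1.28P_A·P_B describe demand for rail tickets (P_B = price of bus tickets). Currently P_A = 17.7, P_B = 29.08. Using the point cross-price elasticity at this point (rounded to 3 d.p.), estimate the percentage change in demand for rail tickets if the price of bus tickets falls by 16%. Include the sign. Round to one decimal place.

At P_A = 17.7, P_B = 29.08: Q_A = 3110.716.
∂Q_A/∂P_B = 1.28P_A = 22.6560.
ε = (∂Q_A/∂P_B)(P_B/Q_A) = 22.6560 × 29.08/3110.716 ≈ 0.212.
%ΔQ_A ≈ ε × %ΔP_B = 0.212 × (-16%) = -3.4%.

-3.4%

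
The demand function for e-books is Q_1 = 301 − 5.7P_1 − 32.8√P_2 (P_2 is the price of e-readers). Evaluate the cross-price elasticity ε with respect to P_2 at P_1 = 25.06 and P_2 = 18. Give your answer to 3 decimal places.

At P_1 = 25.06 and P_2 = 18: Q_1 = 18.999.
∂Q_1/∂P_2 = -32.8/(2√P_2) = -32.8/(2√18) = -3.8655.
ε = (∂Q_1/∂P_2)(P_2/Q_1) = -3.8655 × (18/18.999) ≈ -3.662.
ε < 0: complements.

-3.662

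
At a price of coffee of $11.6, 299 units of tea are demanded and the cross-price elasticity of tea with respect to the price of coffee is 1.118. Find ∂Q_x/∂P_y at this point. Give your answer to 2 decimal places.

28.82

ε = (∂Q_x/∂P_y)·(P_y/Q_x) ⇒ ∂Q_x/∂P_y = ε·Q_x/P_y = 1.118 × 299/11.6 ≈ 28.82.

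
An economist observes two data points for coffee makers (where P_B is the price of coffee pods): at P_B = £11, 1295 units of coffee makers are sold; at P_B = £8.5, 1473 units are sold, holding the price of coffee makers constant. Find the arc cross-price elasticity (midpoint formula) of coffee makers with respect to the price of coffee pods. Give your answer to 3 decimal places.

ΔQ_A = 1473 − 1295 = 178; ΔP_B = 8.5 − 11 = -2.5.
Midpoints: Q̄_A = 1384.0, P̄_B = 9.75.
ε = (ΔQ_A/Q̄_A)/(ΔP_B/P̄_B) = (178/1384.0)/(-2.5/9.75) ≈ -0.502.

-0.502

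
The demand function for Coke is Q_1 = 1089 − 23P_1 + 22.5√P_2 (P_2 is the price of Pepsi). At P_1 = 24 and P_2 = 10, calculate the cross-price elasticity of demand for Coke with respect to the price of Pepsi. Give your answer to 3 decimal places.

0.058

At P_1 = 24 and P_2 = 10: Q_1 = 608.151.
∂Q_1/∂P_2 = 22.5/(2√P_2) = 22.5/(2√10) = 3.5576.
ε = (∂Q_1/∂P_2)(P_2/Q_1) = 3.5576 × (10/608.151) ≈ 0.058.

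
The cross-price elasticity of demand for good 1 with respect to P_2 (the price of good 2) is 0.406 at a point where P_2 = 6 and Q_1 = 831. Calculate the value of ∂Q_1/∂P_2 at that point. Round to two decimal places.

56.23

ε = (∂Q_1/∂P_2)·(P_2/Q_1) ⇒ ∂Q_1/∂P_2 = ε·Q_1/P_2 = 0.406 × 831/6 ≈ 56.23.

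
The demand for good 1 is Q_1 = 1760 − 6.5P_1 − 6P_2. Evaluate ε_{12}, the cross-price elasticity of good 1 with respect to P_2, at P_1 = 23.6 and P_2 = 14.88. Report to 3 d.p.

-0.059

At P_1 = 23.6 and P_2 = 14.88: Q_1 = 1517.32.
∂Q_1/∂P_2 = -6.
ε = (∂Q_1/∂P_2)(P_2/Q_1) = -6 × (14.88/1517.32) ≈ -0.059.
Since ε < 0, good 1 and good 2 are complements.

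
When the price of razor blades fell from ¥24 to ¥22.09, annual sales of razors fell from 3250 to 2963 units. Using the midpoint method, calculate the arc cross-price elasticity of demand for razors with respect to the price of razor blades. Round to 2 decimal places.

1.11

ΔQ_A = 2963 − 3250 = -287; ΔP_B = 22.09 − 24 = -1.91.
Midpoints: Q̄_A = 3106.5, P̄_B = 23.05.
ε = (ΔQ_A/Q̄_A)/(ΔP_B/P̄_B) = (-287/3106.5)/(-1.91/23.05) ≈ 1.11.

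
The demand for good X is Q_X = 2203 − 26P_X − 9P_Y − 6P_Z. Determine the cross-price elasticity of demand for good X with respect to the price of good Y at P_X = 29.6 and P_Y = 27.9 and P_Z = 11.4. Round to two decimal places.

-0.23

At P_X = 29.6 and P_Y = 27.9 and P_Z = 11.4: Q_X = 1113.9.
∂Q_X/∂P_Y = -9.
ε = (∂Q_X/∂P_Y)(P_Y/Q_X) = -9 × (27.9/1113.9) ≈ -0.23.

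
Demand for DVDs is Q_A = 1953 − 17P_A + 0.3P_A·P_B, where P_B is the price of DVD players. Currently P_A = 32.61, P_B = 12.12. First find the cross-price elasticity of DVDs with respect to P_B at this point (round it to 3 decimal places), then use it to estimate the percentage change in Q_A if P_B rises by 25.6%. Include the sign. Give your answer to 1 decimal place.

2.0%

At P_A = 32.61, P_B = 12.12: Q_A = 1517.200.
∂Q_A/∂P_B = 0.3P_A = 9.7830.
ε = (∂Q_A/∂P_B)(P_B/Q_A) = 9.7830 × 12.12/1517.200 ≈ 0.078.
%ΔQ_A ≈ ε × %ΔP_B = 0.078 × (25.6%) = 2.0%.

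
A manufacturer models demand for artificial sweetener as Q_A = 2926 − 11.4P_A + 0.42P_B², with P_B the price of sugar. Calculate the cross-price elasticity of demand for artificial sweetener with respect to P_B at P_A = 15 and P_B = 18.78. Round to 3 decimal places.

0.102

At P_A = 15 and P_B = 18.78: Q_A = 2903.129.
∂Q_A/∂P_B = 0.84P_B = 0.84(18.78) = 15.7752.
ε = (∂Q_A/∂P_B)(P_B/Q_A) = 15.7752 × (18.78/2903.129) ≈ 0.102.
ε > 0: substitutes.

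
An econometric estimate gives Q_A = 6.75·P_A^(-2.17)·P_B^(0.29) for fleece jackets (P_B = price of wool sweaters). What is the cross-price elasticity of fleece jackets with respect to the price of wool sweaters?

0.29

In a log-linear (constant-elasticity) demand function, the coefficient on the exponent of P_B is the cross-price elasticity.
ε = 0.29. Positive, so fleece jackets and wool sweaters are substitutes.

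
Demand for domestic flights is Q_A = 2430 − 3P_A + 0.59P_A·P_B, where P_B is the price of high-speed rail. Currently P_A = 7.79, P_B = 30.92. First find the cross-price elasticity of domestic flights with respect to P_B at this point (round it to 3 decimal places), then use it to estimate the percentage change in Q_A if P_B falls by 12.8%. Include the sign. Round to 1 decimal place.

At P_A = 7.79, P_B = 30.92: Q_A = 2548.741.
∂Q_A/∂P_B = 0.59P_A = 4.5961.
ε = (∂Q_A/∂P_B)(P_B/Q_A) = 4.5961 × 30.92/2548.741 ≈ 0.056.
%ΔQ_A ≈ ε × %ΔP_B = 0.056 × (-12.8%) = -0.7%.

-0.7%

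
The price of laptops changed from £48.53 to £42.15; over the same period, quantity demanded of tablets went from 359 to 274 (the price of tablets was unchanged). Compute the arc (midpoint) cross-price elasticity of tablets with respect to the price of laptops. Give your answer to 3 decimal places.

ΔQ_A = 274 − 359 = -85; ΔP_B = 42.15 − 48.53 = -6.38.
Midpoints: Q̄_A = 316.5, P̄_B = 45.34.
ε = (ΔQ_A/Q̄_A)/(ΔP_B/P̄_B) = (-85/316.5)/(-6.38/45.34) ≈ 1.909.
ε > 0: tablets and laptops are substitutes.

1.909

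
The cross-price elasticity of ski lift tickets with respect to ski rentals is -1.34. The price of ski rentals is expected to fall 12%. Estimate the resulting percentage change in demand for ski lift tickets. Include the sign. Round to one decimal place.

16.1%

%ΔQ ≈ ε × %ΔP of ski rentals = -1.34 × (-12%) = 16.1%.
Demand for ski lift tickets rises by about 16.1%.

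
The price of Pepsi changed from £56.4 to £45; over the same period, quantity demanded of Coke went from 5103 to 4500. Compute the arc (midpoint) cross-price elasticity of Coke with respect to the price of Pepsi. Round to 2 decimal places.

ΔQ_A = 4500 − 5103 = -603; ΔP_B = 45 − 56.4 = -11.4.
Midpoints: Q̄_A = 4801.5, P̄_B = 50.70.
ε = (ΔQ_A/Q̄_A)/(ΔP_B/P̄_B) = (-603/4801.5)/(-11.4/50.70) ≈ 0.56.
ε > 0: Coke and Pepsi are substitutes.

0.56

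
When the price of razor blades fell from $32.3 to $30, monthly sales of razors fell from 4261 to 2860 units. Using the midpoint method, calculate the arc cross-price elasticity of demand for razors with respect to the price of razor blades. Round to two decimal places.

5.33

ΔQ_A = 2860 − 4261 = -1401; ΔP_B = 30 − 32.3 = -2.3.
Midpoints: Q̄_A = 3560.5, P̄_B = 31.15.
ε = (ΔQ_A/Q̄_A)/(ΔP_B/P̄_B) = (-1401/3560.5)/(-2.3/31.15) ≈ 5.33.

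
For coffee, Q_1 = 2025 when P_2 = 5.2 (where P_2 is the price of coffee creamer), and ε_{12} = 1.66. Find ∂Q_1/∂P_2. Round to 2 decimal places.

ε = (∂Q_1/∂P_2)·(P_2/Q_1) ⇒ ∂Q_1/∂P_2 = ε·Q_1/P_2 = 1.66 × 2025/5.2 ≈ 646.44.

646.44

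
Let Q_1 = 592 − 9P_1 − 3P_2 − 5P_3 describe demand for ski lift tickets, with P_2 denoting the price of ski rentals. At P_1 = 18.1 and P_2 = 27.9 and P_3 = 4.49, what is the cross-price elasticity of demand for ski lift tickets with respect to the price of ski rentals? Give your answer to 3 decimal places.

-0.259

At P_1 = 18.1 and P_2 = 27.9 and P_3 = 4.49: Q_1 = 322.95.
∂Q_1/∂P_2 = -3.
ε = (∂Q_1/∂P_2)(P_2/Q_1) = -3 × (27.9/322.95) ≈ -0.259.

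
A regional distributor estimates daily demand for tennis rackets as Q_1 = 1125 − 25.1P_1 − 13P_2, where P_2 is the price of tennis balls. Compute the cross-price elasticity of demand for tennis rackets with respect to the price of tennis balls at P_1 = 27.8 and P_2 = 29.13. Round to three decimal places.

-7.803

At P_1 = 27.8 and P_2 = 29.13: Q_1 = 48.53.
∂Q_1/∂P_2 = -13.
ε = (∂Q_1/∂P_2)(P_2/Q_1) = -13 × (29.13/48.53) ≈ -7.803.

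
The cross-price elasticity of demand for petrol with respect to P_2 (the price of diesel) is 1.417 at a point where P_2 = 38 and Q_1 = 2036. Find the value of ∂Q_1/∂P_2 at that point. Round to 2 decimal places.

ε = (∂Q_1/∂P_2)·(P_2/Q_1) ⇒ ∂Q_1/∂P_2 = ε·Q_1/P_2 = 1.417 × 2036/38 ≈ 75.92.

75.92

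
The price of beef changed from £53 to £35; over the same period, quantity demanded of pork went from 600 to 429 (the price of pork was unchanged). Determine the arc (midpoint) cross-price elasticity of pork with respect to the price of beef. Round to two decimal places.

0.81

ΔQ_A = 429 − 600 = -171; ΔP_B = 35 − 53 = -18.
Midpoints: Q̄_A = 514.5, P̄_B = 44.00.
ε = (ΔQ_A/Q̄_A)/(ΔP_B/P̄_B) = (-171/514.5)/(-18/44.00) ≈ 0.81.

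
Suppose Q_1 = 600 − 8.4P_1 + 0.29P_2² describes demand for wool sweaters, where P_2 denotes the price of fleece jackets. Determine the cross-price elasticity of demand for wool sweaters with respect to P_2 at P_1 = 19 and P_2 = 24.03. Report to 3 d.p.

0.551

At P_1 = 19 and P_2 = 24.03: Q_1 = 607.858.
∂Q_1/∂P_2 = 0.58P_2 = 0.58(24.03) = 13.9374.
ε = (∂Q_1/∂P_2)(P_2/Q_1) = 13.9374 × (24.03/607.858) ≈ 0.551.
ε > 0: substitutes.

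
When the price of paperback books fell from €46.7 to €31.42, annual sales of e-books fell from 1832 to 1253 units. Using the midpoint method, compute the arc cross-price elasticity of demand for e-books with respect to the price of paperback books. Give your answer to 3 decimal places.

0.960

ΔQ_A = 1253 − 1832 = -579; ΔP_B = 31.42 − 46.7 = -15.28.
Midpoints: Q̄_A = 1542.5, P̄_B = 39.06.
ε = (ΔQ_A/Q̄_A)/(ΔP_B/P̄_B) = (-579/1542.5)/(-15.28/39.06) ≈ 0.960.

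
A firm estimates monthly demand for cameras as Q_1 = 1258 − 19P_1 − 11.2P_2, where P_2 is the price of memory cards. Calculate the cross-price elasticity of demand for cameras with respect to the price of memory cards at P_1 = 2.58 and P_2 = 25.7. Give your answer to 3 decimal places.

-0.312

At P_1 = 2.58 and P_2 = 25.7: Q_1 = 921.14.
∂Q_1/∂P_2 = -11.2.
ε = (∂Q_1/∂P_2)(P_2/Q_1) = -11.2 × (25.7/921.14) ≈ -0.312.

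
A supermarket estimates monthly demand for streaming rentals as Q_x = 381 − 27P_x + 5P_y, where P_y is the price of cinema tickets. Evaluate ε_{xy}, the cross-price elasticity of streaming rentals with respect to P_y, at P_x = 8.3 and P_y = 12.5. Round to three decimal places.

0.285

At P_x = 8.3 and P_y = 12.5: Q_x = 219.4.
∂Q_x/∂P_y = 5.
ε = (∂Q_x/∂P_y)(P_y/Q_x) = 5 × (12.5/219.4) ≈ 0.285.
Since ε > 0, streaming rentals and cinema tickets are substitutes.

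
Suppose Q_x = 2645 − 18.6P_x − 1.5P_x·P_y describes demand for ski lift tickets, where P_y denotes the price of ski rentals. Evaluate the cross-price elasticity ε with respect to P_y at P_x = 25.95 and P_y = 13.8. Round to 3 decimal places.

-0.331

At P_x = 25.95 and P_y = 13.8: Q_x = 1625.165.
∂Q_x/∂P_y = -1.5P_x = -1.5(25.95) = -38.9250.
ε = (∂Q_x/∂P_y)(P_y/Q_x) = -38.9250 × (13.8/1625.165) ≈ -0.331.
ε < 0: complements.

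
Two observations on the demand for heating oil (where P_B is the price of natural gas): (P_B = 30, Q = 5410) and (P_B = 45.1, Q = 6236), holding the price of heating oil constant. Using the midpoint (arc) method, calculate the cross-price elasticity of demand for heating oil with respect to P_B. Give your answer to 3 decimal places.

0.353

ΔQ_A = 6236 − 5410 = 826; ΔP_B = 45.1 − 30 = 15.1.
Midpoints: Q̄_A = 5823.0, P̄_B = 37.55.
ε = (ΔQ_A/Q̄_A)/(ΔP_B/P̄_B) = (826/5823.0)/(15.1/37.55) ≈ 0.353.
ε > 0: heating oil and natural gas are substitutes.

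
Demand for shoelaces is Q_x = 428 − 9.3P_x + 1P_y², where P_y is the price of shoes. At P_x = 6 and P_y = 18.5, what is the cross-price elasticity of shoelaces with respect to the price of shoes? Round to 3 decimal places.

0.958

At P_x = 6 and P_y = 18.5: Q_x = 714.45.
∂Q_x/∂P_y = 2P_y = 2(18.5) = 37.0000.
ε = (∂Q_x/∂P_y)(P_y/Q_x) = 37.0000 × (18.5/714.45) ≈ 0.958.
ε > 0: substitutes.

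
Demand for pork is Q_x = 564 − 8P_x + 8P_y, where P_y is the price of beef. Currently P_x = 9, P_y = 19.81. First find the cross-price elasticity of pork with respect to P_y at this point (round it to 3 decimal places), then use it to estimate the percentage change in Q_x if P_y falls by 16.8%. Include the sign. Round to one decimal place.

-4.1%

At P_x = 9, P_y = 19.81: Q_x = 650.48.
∂Q_x/∂P_y = 8.
ε = (∂Q_x/∂P_y)(P_y/Q_x) = 8.0000 × 19.81/650.48 ≈ 0.244.
%ΔQ_x ≈ ε × %ΔP_y = 0.244 × (-16.8%) = -4.1%.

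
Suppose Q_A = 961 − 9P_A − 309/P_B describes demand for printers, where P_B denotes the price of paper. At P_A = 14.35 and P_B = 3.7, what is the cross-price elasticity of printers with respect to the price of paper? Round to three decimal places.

0.112

At P_A = 14.35 and P_B = 3.7: Q_A = 748.336.
∂Q_A/∂P_B = 309/P_B² = 22.5712.
ε = (∂Q_A/∂P_B)(P_B/Q_A) = 22.5712 × (3.7/748.336) ≈ 0.112.
ε > 0: substitutes.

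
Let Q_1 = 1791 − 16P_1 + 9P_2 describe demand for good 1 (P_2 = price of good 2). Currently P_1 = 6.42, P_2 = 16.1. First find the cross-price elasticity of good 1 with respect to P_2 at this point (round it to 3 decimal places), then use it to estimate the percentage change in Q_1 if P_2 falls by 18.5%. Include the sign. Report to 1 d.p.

At P_1 = 6.42, P_2 = 16.1: Q_1 = 1833.18.
∂Q_1/∂P_2 = 9.
ε = (∂Q_1/∂P_2)(P_2/Q_1) = 9.0000 × 16.1/1833.18 ≈ 0.079.
%ΔQ_1 ≈ ε × %ΔP_2 = 0.079 × (-18.5%) = -1.5%.

-1.5%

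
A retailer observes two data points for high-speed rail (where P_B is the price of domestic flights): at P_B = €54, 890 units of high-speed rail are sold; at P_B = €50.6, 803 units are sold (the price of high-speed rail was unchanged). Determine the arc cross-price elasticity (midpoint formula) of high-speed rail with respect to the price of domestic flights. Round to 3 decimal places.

ΔQ_A = 803 − 890 = -87; ΔP_B = 50.6 − 54 = -3.4.
Midpoints: Q̄_A = 846.5, P̄_B = 52.30.
ε = (ΔQ_A/Q̄_A)/(ΔP_B/P̄_B) = (-87/846.5)/(-3.4/52.30) ≈ 1.581.

1.581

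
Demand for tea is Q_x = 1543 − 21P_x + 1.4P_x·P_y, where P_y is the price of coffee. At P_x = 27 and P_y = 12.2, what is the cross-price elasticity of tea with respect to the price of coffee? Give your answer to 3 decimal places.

At P_x = 27 and P_y = 12.2: Q_x = 1437.16.
∂Q_x/∂P_y = 1.4P_x = 1.4(27) = 37.8000.
ε = (∂Q_x/∂P_y)(P_y/Q_x) = 37.8000 × (12.2/1437.16) ≈ 0.321.
ε > 0: substitutes.

0.321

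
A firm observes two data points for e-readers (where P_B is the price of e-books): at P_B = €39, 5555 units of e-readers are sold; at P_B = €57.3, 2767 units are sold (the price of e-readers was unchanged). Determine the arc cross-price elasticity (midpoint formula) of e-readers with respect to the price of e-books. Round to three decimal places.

-1.763

ΔQ_A = 2767 − 5555 = -2788; ΔP_B = 57.3 − 39 = 18.3.
Midpoints: Q̄_A = 4161.0, P̄_B = 48.15.
ε = (ΔQ_A/Q̄_A)/(ΔP_B/P̄_B) = (-2788/4161.0)/(18.3/48.15) ≈ -1.763.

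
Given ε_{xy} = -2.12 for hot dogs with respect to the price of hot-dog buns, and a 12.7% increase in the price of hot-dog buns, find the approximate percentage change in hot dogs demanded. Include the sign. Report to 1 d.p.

%ΔQ ≈ ε × %ΔP of hot-dog buns = -2.12 × (12.7%) = -26.9%.

-26.9%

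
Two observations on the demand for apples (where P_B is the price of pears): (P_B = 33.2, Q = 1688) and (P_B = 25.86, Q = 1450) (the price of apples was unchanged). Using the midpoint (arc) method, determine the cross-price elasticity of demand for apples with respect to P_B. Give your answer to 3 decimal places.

ΔQ_A = 1450 − 1688 = -238; ΔP_B = 25.86 − 33.2 = -7.34.
Midpoints: Q̄_A = 1569.0, P̄_B = 29.53.
ε = (ΔQ_A/Q̄_A)/(ΔP_B/P̄_B) = (-238/1569.0)/(-7.34/29.53) ≈ 0.610.
ε > 0: apples and pears are substitutes.

0.610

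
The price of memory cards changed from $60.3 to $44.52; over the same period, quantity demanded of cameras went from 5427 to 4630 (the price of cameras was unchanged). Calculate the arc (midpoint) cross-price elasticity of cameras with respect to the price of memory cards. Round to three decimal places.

ΔQ_A = 4630 − 5427 = -797; ΔP_B = 44.52 − 60.3 = -15.78.
Midpoints: Q̄_A = 5028.5, P̄_B = 52.41.
ε = (ΔQ_A/Q̄_A)/(ΔP_B/P̄_B) = (-797/5028.5)/(-15.78/52.41) ≈ 0.526.

0.526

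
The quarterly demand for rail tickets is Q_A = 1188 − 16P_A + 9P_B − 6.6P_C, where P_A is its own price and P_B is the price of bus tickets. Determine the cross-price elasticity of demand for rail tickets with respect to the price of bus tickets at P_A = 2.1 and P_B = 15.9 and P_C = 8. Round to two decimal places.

0.11

At P_A = 2.1 and P_B = 15.9 and P_C = 8: Q_A = 1244.7.
∂Q_A/∂P_B = 9.
ε = (∂Q_A/∂P_B)(P_B/Q_A) = 9 × (15.9/1244.7) ≈ 0.11.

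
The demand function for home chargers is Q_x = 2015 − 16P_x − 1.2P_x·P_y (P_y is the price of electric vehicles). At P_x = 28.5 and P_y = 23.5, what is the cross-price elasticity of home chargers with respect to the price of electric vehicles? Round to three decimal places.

At P_x = 28.5 and P_y = 23.5: Q_x = 755.3.
∂Q_x/∂P_y = -1.2P_x = -1.2(28.5) = -34.2000.
ε = (∂Q_x/∂P_y)(P_y/Q_x) = -34.2000 × (23.5/755.3) ≈ -1.064.

-1.064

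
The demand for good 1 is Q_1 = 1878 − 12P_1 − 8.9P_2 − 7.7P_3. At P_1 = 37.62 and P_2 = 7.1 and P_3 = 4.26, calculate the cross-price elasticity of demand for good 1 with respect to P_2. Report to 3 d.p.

-0.047

At P_1 = 37.62 and P_2 = 7.1 and P_3 = 4.26: Q_1 = 1330.568.
∂Q_1/∂P_2 = -8.9.
ε = (∂Q_1/∂P_2)(P_2/Q_1) = -8.9 × (7.1/1330.568) ≈ -0.047.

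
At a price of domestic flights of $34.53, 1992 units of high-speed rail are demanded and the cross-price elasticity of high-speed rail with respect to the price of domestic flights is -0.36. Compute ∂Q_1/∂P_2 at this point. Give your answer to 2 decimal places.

-20.77

ε = (∂Q_1/∂P_2)·(P_2/Q_1) ⇒ ∂Q_1/∂P_2 = ε·Q_1/P_2 = -0.36 × 1992/34.53 ≈ -20.77.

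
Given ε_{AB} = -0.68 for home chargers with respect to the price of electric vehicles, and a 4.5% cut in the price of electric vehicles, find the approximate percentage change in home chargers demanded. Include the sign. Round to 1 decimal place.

3.1%

%ΔQ ≈ ε × %ΔP of electric vehicles = -0.68 × (-4.5%) = 3.1%.
Demand for home chargers rises by about 3.1%.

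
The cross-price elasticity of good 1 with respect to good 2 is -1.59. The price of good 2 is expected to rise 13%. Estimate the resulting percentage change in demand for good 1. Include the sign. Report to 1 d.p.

-20.7%

%ΔQ ≈ ε × %ΔP of good 2 = -1.59 × (13%) = -20.7%.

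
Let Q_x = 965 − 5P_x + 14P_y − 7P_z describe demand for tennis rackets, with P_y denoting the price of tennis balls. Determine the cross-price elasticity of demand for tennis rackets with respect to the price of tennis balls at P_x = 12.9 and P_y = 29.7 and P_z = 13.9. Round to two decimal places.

At P_x = 12.9 and P_y = 29.7 and P_z = 13.9: Q_x = 1219.
∂Q_x/∂P_y = 14.
ε = (∂Q_x/∂P_y)(P_y/Q_x) = 14 × (29.7/1219) ≈ 0.34.

0.34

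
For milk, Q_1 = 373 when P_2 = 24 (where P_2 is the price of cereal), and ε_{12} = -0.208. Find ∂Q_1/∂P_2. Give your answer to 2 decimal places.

-3.23

ε = (∂Q_1/∂P_2)·(P_2/Q_1) ⇒ ∂Q_1/∂P_2 = ε·Q_1/P_2 = -0.208 × 373/24 ≈ -3.23.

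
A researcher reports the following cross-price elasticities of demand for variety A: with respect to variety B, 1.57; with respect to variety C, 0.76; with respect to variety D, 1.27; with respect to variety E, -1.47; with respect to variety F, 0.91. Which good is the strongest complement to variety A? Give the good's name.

variety E

Complements have ε < 0. The most negative value is -1.47 (variety E).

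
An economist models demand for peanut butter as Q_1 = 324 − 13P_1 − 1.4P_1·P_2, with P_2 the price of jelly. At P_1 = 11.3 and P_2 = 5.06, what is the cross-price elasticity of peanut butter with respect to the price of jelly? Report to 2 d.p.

At P_1 = 11.3 and P_2 = 5.06: Q_1 = 97.051.
∂Q_1/∂P_2 = -1.4P_1 = -1.4(11.3) = -15.8200.
ε = (∂Q_1/∂P_2)(P_2/Q_1) = -15.8200 × (5.06/97.051) ≈ -0.82.
ε < 0: complements.

-0.82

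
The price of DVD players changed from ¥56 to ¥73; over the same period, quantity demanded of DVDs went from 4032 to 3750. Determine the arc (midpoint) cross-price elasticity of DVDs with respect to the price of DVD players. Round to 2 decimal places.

-0.27

ΔQ_A = 3750 − 4032 = -282; ΔP_B = 73 − 56 = 17.
Midpoints: Q̄_A = 3891.0, P̄_B = 64.50.
ε = (ΔQ_A/Q̄_A)/(ΔP_B/P̄_B) = (-282/3891.0)/(17/64.50) ≈ -0.27.
ε < 0: DVDs and DVD players are complements.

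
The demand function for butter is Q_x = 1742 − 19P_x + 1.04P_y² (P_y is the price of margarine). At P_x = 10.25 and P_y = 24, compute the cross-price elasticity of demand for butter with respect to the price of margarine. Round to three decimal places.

0.558

At P_x = 10.25 and P_y = 24: Q_x = 2146.29.
∂Q_x/∂P_y = 2.08P_y = 2.08(24) = 49.9200.
ε = (∂Q_x/∂P_y)(P_y/Q_x) = 49.9200 × (24/2146.29) ≈ 0.558.
ε > 0: substitutes.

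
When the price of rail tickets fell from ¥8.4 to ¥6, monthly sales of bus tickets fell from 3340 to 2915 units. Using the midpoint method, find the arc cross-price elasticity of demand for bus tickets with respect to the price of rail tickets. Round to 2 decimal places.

ΔQ_A = 2915 − 3340 = -425; ΔP_B = 6 − 8.4 = -2.4.
Midpoints: Q̄_A = 3127.5, P̄_B = 7.20.
ε = (ΔQ_A/Q̄_A)/(ΔP_B/P̄_B) = (-425/3127.5)/(-2.4/7.20) ≈ 0.41.

0.41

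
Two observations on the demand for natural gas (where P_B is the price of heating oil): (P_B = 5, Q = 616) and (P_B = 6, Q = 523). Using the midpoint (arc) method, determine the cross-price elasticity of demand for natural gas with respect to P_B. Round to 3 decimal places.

ΔQ_A = 523 − 616 = -93; ΔP_B = 6 − 5 = 1.
Midpoints: Q̄_A = 569.5, P̄_B = 5.50.
ε = (ΔQ_A/Q̄_A)/(ΔP_B/P̄_B) = (-93/569.5)/(1/5.50) ≈ -0.898.

-0.898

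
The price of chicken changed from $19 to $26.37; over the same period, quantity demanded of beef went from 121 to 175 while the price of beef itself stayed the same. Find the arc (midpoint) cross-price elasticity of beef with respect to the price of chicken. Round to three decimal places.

1.123

ΔQ_A = 175 − 121 = 54; ΔP_B = 26.37 − 19 = 7.37.
Midpoints: Q̄_A = 148.0, P̄_B = 22.69.
ε = (ΔQ_A/Q̄_A)/(ΔP_B/P̄_B) = (54/148.0)/(7.37/22.69) ≈ 1.123.
ε > 0: beef and chicken are substitutes.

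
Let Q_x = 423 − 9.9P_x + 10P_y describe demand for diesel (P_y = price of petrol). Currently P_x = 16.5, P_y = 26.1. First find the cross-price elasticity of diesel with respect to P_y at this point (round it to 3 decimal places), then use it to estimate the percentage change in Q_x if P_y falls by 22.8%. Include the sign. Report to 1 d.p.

-11.4%

At P_x = 16.5, P_y = 26.1: Q_x = 520.65.
∂Q_x/∂P_y = 10.
ε = (∂Q_x/∂P_y)(P_y/Q_x) = 10.0000 × 26.1/520.65 ≈ 0.501.
%ΔQ_x ≈ ε × %ΔP_y = 0.501 × (-22.8%) = -11.4%.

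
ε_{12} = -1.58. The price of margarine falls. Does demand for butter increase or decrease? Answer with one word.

increase

ε < 0 and the price of margarine falls, so the quantity of butter moves in the opposite direction: it increases.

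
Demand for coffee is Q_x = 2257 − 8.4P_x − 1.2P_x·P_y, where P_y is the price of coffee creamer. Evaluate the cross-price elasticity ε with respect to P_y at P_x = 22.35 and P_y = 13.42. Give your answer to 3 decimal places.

At P_x = 22.35 and P_y = 13.42: Q_x = 1709.336.
∂Q_x/∂P_y = -1.2P_x = -1.2(22.35) = -26.8200.
ε = (∂Q_x/∂P_y)(P_y/Q_x) = -26.8200 × (13.42/1709.336) ≈ -0.211.
ε < 0: complements.

-0.211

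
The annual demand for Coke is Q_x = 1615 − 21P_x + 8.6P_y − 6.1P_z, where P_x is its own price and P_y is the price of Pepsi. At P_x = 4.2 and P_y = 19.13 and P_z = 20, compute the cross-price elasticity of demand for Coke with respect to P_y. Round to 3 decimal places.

0.105

At P_x = 4.2 and P_y = 19.13 and P_z = 20: Q_x = 1569.318.
∂Q_x/∂P_y = 8.6.
ε = (∂Q_x/∂P_y)(P_y/Q_x) = 8.6 × (19.13/1569.318) ≈ 0.105.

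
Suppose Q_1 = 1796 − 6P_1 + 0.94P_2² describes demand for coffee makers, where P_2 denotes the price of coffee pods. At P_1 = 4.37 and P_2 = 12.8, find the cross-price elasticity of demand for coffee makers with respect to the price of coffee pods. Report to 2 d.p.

At P_1 = 4.37 and P_2 = 12.8: Q_1 = 1923.790.
∂Q_1/∂P_2 = 1.88P_2 = 1.88(12.8) = 24.0640.
ε = (∂Q_1/∂P_2)(P_2/Q_1) = 24.0640 × (12.8/1923.790) ≈ 0.16.
ε > 0: substitutes.

0.16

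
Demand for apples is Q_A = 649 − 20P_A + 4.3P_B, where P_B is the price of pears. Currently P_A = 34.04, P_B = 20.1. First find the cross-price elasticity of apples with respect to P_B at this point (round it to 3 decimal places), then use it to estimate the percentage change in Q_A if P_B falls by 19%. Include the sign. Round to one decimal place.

-30.1%

At P_A = 34.04, P_B = 20.1: Q_A = 54.63.
∂Q_A/∂P_B = 4.3.
ε = (∂Q_A/∂P_B)(P_B/Q_A) = 4.3000 × 20.1/54.63 ≈ 1.582.
%ΔQ_A ≈ ε × %ΔP_B = 1.582 × (-19%) = -30.1%.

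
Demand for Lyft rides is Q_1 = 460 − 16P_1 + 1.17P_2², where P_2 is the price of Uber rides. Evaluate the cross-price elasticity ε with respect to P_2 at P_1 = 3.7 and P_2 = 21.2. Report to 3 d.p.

1.135

At P_1 = 3.7 and P_2 = 21.2: Q_1 = 926.645.
∂Q_1/∂P_2 = 2.34P_2 = 2.34(21.2) = 49.6080.
ε = (∂Q_1/∂P_2)(P_2/Q_1) = 49.6080 × (21.2/926.645) ≈ 1.135.
ε > 0: substitutes.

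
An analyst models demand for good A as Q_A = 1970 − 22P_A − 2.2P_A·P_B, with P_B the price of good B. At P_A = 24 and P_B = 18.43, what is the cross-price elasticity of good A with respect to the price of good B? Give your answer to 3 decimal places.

At P_A = 24 and P_B = 18.43: Q_A = 468.896.
∂Q_A/∂P_B = -2.2P_A = -2.2(24) = -52.8000.
ε = (∂Q_A/∂P_B)(P_B/Q_A) = -52.8000 × (18.43/468.896) ≈ -2.075.
ε < 0: complements.

-2.075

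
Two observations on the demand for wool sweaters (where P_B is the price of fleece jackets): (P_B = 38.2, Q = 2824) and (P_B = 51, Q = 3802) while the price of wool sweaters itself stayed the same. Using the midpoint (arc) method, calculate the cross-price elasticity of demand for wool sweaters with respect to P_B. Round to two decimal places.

ΔQ_A = 3802 − 2824 = 978; ΔP_B = 51 − 38.2 = 12.8.
Midpoints: Q̄_A = 3313.0, P̄_B = 44.60.
ε = (ΔQ_A/Q̄_A)/(ΔP_B/P̄_B) = (978/3313.0)/(12.8/44.60) ≈ 1.03.
ε > 0: wool sweaters and fleece jackets are substitutes.

1.03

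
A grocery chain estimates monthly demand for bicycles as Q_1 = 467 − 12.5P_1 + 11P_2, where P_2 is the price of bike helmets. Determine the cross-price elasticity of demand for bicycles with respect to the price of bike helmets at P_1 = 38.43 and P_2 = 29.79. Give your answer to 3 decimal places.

At P_1 = 38.43 and P_2 = 29.79: Q_1 = 314.315.
∂Q_1/∂P_2 = 11.
ε = (∂Q_1/∂P_2)(P_2/Q_1) = 11 × (29.79/314.315) ≈ 1.043.

1.043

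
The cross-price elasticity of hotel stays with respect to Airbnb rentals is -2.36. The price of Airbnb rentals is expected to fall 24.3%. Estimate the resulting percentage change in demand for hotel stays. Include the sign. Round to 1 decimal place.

57.3%

%ΔQ ≈ ε × %ΔP of Airbnb rentals = -2.36 × (-24.3%) = 57.3%.
Demand for hotel stays rises by about 57.3%.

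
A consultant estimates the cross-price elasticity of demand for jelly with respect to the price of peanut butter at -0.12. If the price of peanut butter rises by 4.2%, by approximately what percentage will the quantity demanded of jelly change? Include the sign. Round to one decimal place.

%ΔQ ≈ ε × %ΔP of peanut butter = -0.12 × (4.2%) = -0.5%.
Demand for jelly falls by about 0.5%.

-0.5%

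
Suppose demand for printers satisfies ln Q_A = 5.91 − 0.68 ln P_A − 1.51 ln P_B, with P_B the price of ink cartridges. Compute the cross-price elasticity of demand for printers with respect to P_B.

In a log-linear (constant-elasticity) demand function, the coefficient on ln P_B is the cross-price elasticity.
ε = -1.51. Negative, so printers and ink cartridges are complements.

-1.51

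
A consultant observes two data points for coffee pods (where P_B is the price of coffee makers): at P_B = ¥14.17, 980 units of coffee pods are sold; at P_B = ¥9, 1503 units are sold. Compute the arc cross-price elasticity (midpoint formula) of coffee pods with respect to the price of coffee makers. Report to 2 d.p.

ΔQ_A = 1503 − 980 = 523; ΔP_B = 9 − 14.17 = -5.17.
Midpoints: Q̄_A = 1241.5, P̄_B = 11.59.
ε = (ΔQ_A/Q̄_A)/(ΔP_B/P̄_B) = (523/1241.5)/(-5.17/11.59) ≈ -0.94.

-0.94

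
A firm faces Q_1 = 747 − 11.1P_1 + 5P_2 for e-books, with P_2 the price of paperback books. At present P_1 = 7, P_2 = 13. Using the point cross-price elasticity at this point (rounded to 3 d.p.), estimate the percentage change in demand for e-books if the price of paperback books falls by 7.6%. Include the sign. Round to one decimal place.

-0.7%

At P_1 = 7, P_2 = 13: Q_1 = 734.3.
∂Q_1/∂P_2 = 5.
ε = (∂Q_1/∂P_2)(P_2/Q_1) = 5.0000 × 13/734.3 ≈ 0.089.
%ΔQ_1 ≈ ε × %ΔP_2 = 0.089 × (-7.6%) = -0.7%.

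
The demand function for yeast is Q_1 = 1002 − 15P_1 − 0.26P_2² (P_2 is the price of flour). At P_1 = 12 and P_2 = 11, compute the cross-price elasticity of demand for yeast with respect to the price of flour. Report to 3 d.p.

-0.080

At P_1 = 12 and P_2 = 11: Q_1 = 790.54.
∂Q_1/∂P_2 = -0.52P_2 = -0.52(11) = -5.7200.
ε = (∂Q_1/∂P_2)(P_2/Q_1) = -5.7200 × (11/790.54) ≈ -0.080.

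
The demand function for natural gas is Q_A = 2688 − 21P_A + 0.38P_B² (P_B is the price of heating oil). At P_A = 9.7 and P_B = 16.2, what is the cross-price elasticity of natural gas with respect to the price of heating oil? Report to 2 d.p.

0.08

At P_A = 9.7 and P_B = 16.2: Q_A = 2584.027.
∂Q_A/∂P_B = 0.76P_B = 0.76(16.2) = 12.3120.
ε = (∂Q_A/∂P_B)(P_B/Q_A) = 12.3120 × (16.2/2584.027) ≈ 0.08.
ε > 0: substitutes.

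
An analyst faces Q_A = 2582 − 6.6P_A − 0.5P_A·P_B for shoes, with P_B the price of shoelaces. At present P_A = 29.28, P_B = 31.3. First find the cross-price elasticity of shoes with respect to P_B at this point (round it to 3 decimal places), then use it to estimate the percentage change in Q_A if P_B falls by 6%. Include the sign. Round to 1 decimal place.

1.4%

At P_A = 29.28, P_B = 31.3: Q_A = 1930.52.
∂Q_A/∂P_B = -0.5P_A = -14.6400.
ε = (∂Q_A/∂P_B)(P_B/Q_A) = -14.6400 × 31.3/1930.52 ≈ -0.237.
%ΔQ_A ≈ ε × %ΔP_B = -0.237 × (-6%) = 1.4%.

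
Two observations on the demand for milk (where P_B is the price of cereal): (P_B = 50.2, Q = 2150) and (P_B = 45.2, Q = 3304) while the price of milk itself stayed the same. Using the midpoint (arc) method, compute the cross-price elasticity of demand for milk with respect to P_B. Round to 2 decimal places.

-4.04

ΔQ_A = 3304 − 2150 = 1154; ΔP_B = 45.2 − 50.2 = -5.
Midpoints: Q̄_A = 2727.0, P̄_B = 47.70.
ε = (ΔQ_A/Q̄_A)/(ΔP_B/P̄_B) = (1154/2727.0)/(-5/47.70) ≈ -4.04.
ε < 0: milk and cereal are complements.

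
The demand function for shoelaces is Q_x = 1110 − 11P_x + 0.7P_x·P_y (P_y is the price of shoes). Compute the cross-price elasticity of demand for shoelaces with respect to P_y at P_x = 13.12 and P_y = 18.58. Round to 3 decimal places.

At P_x = 13.12 and P_y = 18.58: Q_x = 1136.319.
∂Q_x/∂P_y = 0.7P_x = 0.7(13.12) = 9.1840.
ε = (∂Q_x/∂P_y)(P_y/Q_x) = 9.1840 × (18.58/1136.319) ≈ 0.150.
ε > 0: substitutes.

0.150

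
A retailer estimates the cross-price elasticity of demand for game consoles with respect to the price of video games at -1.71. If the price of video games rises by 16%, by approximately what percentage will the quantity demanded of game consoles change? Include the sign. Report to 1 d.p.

%ΔQ ≈ ε × %ΔP of video games = -1.71 × (16%) = -27.4%.

-27.4%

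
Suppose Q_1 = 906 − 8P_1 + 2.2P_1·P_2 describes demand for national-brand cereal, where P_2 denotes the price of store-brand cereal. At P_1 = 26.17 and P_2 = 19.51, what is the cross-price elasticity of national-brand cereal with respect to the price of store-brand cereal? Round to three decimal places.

At P_1 = 26.17 and P_2 = 19.51: Q_1 = 1819.909.
∂Q_1/∂P_2 = 2.2P_1 = 2.2(26.17) = 57.5740.
ε = (∂Q_1/∂P_2)(P_2/Q_1) = 57.5740 × (19.51/1819.909) ≈ 0.617.

0.617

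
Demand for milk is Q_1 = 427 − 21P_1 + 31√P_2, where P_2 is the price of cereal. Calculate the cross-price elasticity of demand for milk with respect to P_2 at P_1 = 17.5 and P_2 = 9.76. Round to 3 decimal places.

0.310

At P_1 = 17.5 and P_2 = 9.76: Q_1 = 156.347.
∂Q_1/∂P_2 = 31/(2√P_2) = 31/(2√9.76) = 4.9614.
ε = (∂Q_1/∂P_2)(P_2/Q_1) = 4.9614 × (9.76/156.347) ≈ 0.310.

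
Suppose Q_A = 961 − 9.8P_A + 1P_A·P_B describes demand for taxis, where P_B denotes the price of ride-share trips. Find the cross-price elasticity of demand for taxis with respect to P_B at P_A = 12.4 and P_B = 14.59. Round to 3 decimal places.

At P_A = 12.4 and P_B = 14.59: Q_A = 1020.396.
∂Q_A/∂P_B = 1P_A = 1(12.4) = 12.4000.
ε = (∂Q_A/∂P_B)(P_B/Q_A) = 12.4000 × (14.59/1020.396) ≈ 0.177.
ε > 0: substitutes.

0.177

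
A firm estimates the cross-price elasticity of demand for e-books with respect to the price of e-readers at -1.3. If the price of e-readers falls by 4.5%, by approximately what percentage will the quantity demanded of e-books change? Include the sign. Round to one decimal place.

5.9%

%ΔQ ≈ ε × %ΔP of e-readers = -1.3 × (-4.5%) = 5.9%.
Demand for e-books rises by about 5.9%.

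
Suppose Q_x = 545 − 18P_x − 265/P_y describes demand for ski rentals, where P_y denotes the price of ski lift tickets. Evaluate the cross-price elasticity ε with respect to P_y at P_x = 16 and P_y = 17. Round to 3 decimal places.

At P_x = 16 and P_y = 17: Q_x = 241.412.
∂Q_x/∂P_y = 265/P_y² = 0.9170.
ε = (∂Q_x/∂P_y)(P_y/Q_x) = 0.9170 × (17/241.412) ≈ 0.065.

0.065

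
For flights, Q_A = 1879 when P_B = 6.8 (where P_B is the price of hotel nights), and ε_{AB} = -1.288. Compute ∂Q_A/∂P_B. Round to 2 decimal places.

ε = (∂Q_A/∂P_B)·(P_B/Q_A) ⇒ ∂Q_A/∂P_B = ε·Q_A/P_B = -1.288 × 1879/6.8 ≈ -355.90.

-355.90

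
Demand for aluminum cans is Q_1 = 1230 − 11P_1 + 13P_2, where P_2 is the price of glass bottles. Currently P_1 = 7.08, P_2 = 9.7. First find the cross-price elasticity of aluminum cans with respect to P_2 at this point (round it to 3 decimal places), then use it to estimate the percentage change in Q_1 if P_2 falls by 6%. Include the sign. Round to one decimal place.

At P_1 = 7.08, P_2 = 9.7: Q_1 = 1278.22.
∂Q_1/∂P_2 = 13.
ε = (∂Q_1/∂P_2)(P_2/Q_1) = 13.0000 × 9.7/1278.22 ≈ 0.099.
%ΔQ_1 ≈ ε × %ΔP_2 = 0.099 × (-6%) = -0.6%.

-0.6%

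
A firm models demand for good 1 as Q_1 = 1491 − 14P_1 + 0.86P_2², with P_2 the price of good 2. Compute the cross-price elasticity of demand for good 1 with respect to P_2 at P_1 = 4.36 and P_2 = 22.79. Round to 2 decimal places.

At P_1 = 4.36 and P_2 = 22.79: Q_1 = 1876.630.
∂Q_1/∂P_2 = 1.72P_2 = 1.72(22.79) = 39.1988.
ε = (∂Q_1/∂P_2)(P_2/Q_1) = 39.1988 × (22.79/1876.630) ≈ 0.48.
ε > 0: substitutes.

0.48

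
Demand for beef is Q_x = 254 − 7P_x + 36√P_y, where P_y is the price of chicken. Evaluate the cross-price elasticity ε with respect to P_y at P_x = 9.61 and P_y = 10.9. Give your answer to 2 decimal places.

0.19

At P_x = 9.61 and P_y = 10.9: Q_x = 305.585.
∂Q_x/∂P_y = 36/(2√P_y) = 36/(2√10.9) = 5.4520.
ε = (∂Q_x/∂P_y)(P_y/Q_x) = 5.4520 × (10.9/305.585) ≈ 0.19.
ε > 0: substitutes.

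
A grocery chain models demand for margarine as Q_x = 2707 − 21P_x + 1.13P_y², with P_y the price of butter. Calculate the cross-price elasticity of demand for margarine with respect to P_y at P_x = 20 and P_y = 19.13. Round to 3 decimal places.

At P_x = 20 and P_y = 19.13: Q_x = 2700.531.
∂Q_x/∂P_y = 2.26P_y = 2.26(19.13) = 43.2338.
ε = (∂Q_x/∂P_y)(P_y/Q_x) = 43.2338 × (19.13/2700.531) ≈ 0.306.
ε > 0: substitutes.

0.306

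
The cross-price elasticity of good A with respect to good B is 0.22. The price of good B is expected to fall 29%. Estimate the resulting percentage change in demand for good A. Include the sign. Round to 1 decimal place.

-6.4%

%ΔQ ≈ ε × %ΔP of good B = 0.22 × (-29%) = -6.4%.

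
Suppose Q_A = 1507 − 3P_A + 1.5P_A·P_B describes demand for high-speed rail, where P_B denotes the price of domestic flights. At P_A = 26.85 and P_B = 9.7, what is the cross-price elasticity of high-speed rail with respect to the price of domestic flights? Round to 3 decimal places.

At P_A = 26.85 and P_B = 9.7: Q_A = 1817.118.
∂Q_A/∂P_B = 1.5P_A = 1.5(26.85) = 40.2750.
ε = (∂Q_A/∂P_B)(P_B/Q_A) = 40.2750 × (9.7/1817.118) ≈ 0.215.

0.215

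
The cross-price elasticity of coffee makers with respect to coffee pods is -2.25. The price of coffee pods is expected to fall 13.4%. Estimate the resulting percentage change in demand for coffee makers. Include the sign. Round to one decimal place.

30.2%

%ΔQ ≈ ε × %ΔP of coffee pods = -2.25 × (-13.4%) = 30.2%.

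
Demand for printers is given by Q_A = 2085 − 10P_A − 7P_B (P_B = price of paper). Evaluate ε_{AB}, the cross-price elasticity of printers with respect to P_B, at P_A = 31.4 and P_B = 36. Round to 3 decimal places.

-0.166

At P_A = 31.4 and P_B = 36: Q_A = 1519.
∂Q_A/∂P_B = -7.
ε = (∂Q_A/∂P_B)(P_B/Q_A) = -7 × (36/1519) ≈ -0.166.
Since ε < 0, printers and paper are complements.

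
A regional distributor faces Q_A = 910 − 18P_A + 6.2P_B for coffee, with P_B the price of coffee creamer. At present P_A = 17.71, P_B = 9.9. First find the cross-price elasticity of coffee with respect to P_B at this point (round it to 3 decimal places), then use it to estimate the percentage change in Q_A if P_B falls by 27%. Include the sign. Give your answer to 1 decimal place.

-2.5%

At P_A = 17.71, P_B = 9.9: Q_A = 652.6.
∂Q_A/∂P_B = 6.2.
ε = (∂Q_A/∂P_B)(P_B/Q_A) = 6.2000 × 9.9/652.6 ≈ 0.094.
%ΔQ_A ≈ ε × %ΔP_B = 0.094 × (-27%) = -2.5%.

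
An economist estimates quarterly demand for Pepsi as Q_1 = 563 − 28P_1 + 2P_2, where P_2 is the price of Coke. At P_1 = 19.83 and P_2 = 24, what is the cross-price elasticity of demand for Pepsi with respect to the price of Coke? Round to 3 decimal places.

0.861

At P_1 = 19.83 and P_2 = 24: Q_1 = 55.76.
∂Q_1/∂P_2 = 2.
ε = (∂Q_1/∂P_2)(P_2/Q_1) = 2 × (24/55.76) ≈ 0.861.
Since ε > 0, Pepsi and Coke are substitutes.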